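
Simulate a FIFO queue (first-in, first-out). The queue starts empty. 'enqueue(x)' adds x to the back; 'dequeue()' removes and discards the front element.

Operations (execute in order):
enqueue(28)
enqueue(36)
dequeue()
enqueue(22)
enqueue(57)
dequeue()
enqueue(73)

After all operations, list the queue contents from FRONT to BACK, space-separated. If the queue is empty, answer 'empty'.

enqueue(28): [28]
enqueue(36): [28, 36]
dequeue(): [36]
enqueue(22): [36, 22]
enqueue(57): [36, 22, 57]
dequeue(): [22, 57]
enqueue(73): [22, 57, 73]

Answer: 22 57 73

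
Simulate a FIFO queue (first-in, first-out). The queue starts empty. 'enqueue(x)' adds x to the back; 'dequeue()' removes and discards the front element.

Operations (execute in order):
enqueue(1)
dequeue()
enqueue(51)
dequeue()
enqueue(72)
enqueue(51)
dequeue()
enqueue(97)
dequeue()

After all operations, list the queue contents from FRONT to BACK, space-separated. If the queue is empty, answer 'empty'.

enqueue(1): [1]
dequeue(): []
enqueue(51): [51]
dequeue(): []
enqueue(72): [72]
enqueue(51): [72, 51]
dequeue(): [51]
enqueue(97): [51, 97]
dequeue(): [97]

Answer: 97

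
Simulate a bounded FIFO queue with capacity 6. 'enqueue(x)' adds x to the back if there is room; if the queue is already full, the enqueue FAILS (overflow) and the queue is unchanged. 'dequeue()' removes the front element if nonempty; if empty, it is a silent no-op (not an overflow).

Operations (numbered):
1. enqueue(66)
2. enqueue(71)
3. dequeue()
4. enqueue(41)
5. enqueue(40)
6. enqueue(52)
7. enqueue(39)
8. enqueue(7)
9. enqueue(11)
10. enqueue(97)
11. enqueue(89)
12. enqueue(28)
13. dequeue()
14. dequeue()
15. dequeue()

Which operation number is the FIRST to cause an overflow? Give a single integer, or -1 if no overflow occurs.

Answer: 9

Derivation:
1. enqueue(66): size=1
2. enqueue(71): size=2
3. dequeue(): size=1
4. enqueue(41): size=2
5. enqueue(40): size=3
6. enqueue(52): size=4
7. enqueue(39): size=5
8. enqueue(7): size=6
9. enqueue(11): size=6=cap → OVERFLOW (fail)
10. enqueue(97): size=6=cap → OVERFLOW (fail)
11. enqueue(89): size=6=cap → OVERFLOW (fail)
12. enqueue(28): size=6=cap → OVERFLOW (fail)
13. dequeue(): size=5
14. dequeue(): size=4
15. dequeue(): size=3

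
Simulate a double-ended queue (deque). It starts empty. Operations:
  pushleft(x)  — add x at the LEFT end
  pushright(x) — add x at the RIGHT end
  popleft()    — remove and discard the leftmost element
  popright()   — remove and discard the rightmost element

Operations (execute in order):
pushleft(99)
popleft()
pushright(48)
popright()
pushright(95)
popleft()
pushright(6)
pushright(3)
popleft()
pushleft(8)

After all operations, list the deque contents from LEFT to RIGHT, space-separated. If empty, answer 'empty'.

Answer: 8 3

Derivation:
pushleft(99): [99]
popleft(): []
pushright(48): [48]
popright(): []
pushright(95): [95]
popleft(): []
pushright(6): [6]
pushright(3): [6, 3]
popleft(): [3]
pushleft(8): [8, 3]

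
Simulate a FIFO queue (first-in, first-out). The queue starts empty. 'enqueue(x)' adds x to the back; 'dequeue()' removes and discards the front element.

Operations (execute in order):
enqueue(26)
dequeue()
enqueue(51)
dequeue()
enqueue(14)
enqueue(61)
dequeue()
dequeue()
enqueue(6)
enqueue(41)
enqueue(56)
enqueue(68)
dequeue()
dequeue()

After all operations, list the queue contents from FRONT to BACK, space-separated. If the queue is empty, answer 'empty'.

enqueue(26): [26]
dequeue(): []
enqueue(51): [51]
dequeue(): []
enqueue(14): [14]
enqueue(61): [14, 61]
dequeue(): [61]
dequeue(): []
enqueue(6): [6]
enqueue(41): [6, 41]
enqueue(56): [6, 41, 56]
enqueue(68): [6, 41, 56, 68]
dequeue(): [41, 56, 68]
dequeue(): [56, 68]

Answer: 56 68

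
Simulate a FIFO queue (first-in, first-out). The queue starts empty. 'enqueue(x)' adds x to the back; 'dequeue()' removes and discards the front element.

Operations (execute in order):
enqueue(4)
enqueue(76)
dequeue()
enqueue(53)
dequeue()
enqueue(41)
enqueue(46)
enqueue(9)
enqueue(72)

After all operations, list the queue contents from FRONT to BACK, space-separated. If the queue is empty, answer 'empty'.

enqueue(4): [4]
enqueue(76): [4, 76]
dequeue(): [76]
enqueue(53): [76, 53]
dequeue(): [53]
enqueue(41): [53, 41]
enqueue(46): [53, 41, 46]
enqueue(9): [53, 41, 46, 9]
enqueue(72): [53, 41, 46, 9, 72]

Answer: 53 41 46 9 72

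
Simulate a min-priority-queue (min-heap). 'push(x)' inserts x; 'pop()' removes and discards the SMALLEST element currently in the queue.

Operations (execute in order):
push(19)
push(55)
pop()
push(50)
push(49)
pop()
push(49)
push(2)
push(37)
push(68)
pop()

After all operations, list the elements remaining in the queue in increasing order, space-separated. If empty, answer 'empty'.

Answer: 37 49 50 55 68

Derivation:
push(19): heap contents = [19]
push(55): heap contents = [19, 55]
pop() → 19: heap contents = [55]
push(50): heap contents = [50, 55]
push(49): heap contents = [49, 50, 55]
pop() → 49: heap contents = [50, 55]
push(49): heap contents = [49, 50, 55]
push(2): heap contents = [2, 49, 50, 55]
push(37): heap contents = [2, 37, 49, 50, 55]
push(68): heap contents = [2, 37, 49, 50, 55, 68]
pop() → 2: heap contents = [37, 49, 50, 55, 68]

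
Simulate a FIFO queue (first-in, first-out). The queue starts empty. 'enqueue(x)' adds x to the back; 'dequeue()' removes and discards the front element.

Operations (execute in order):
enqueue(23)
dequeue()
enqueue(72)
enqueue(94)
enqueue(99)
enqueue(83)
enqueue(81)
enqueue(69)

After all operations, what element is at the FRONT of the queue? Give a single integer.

Answer: 72

Derivation:
enqueue(23): queue = [23]
dequeue(): queue = []
enqueue(72): queue = [72]
enqueue(94): queue = [72, 94]
enqueue(99): queue = [72, 94, 99]
enqueue(83): queue = [72, 94, 99, 83]
enqueue(81): queue = [72, 94, 99, 83, 81]
enqueue(69): queue = [72, 94, 99, 83, 81, 69]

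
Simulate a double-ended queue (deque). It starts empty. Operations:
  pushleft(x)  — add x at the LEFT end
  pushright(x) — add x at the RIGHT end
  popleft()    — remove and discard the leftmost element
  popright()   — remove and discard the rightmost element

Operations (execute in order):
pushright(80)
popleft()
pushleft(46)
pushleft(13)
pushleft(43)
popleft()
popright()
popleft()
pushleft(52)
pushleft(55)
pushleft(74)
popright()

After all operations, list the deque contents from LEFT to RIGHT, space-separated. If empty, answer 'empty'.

pushright(80): [80]
popleft(): []
pushleft(46): [46]
pushleft(13): [13, 46]
pushleft(43): [43, 13, 46]
popleft(): [13, 46]
popright(): [13]
popleft(): []
pushleft(52): [52]
pushleft(55): [55, 52]
pushleft(74): [74, 55, 52]
popright(): [74, 55]

Answer: 74 55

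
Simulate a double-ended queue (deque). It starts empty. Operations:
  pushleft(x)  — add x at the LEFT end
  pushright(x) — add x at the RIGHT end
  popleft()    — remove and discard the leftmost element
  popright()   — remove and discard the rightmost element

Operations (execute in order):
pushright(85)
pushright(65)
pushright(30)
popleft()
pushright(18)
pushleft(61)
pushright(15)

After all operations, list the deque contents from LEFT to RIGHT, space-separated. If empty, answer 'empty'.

pushright(85): [85]
pushright(65): [85, 65]
pushright(30): [85, 65, 30]
popleft(): [65, 30]
pushright(18): [65, 30, 18]
pushleft(61): [61, 65, 30, 18]
pushright(15): [61, 65, 30, 18, 15]

Answer: 61 65 30 18 15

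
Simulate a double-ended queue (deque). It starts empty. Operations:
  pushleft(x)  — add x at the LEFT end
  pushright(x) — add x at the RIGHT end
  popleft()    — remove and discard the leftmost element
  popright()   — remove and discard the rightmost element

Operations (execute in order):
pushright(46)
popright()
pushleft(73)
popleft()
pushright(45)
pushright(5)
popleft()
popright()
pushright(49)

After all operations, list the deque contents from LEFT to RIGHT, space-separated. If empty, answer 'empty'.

pushright(46): [46]
popright(): []
pushleft(73): [73]
popleft(): []
pushright(45): [45]
pushright(5): [45, 5]
popleft(): [5]
popright(): []
pushright(49): [49]

Answer: 49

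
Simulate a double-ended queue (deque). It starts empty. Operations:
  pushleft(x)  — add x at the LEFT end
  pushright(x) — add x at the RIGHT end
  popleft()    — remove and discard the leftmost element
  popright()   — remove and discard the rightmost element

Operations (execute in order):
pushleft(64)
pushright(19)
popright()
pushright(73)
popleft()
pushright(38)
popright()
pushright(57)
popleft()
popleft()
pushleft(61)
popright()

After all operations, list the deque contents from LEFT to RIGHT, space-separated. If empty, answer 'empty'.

Answer: empty

Derivation:
pushleft(64): [64]
pushright(19): [64, 19]
popright(): [64]
pushright(73): [64, 73]
popleft(): [73]
pushright(38): [73, 38]
popright(): [73]
pushright(57): [73, 57]
popleft(): [57]
popleft(): []
pushleft(61): [61]
popright(): []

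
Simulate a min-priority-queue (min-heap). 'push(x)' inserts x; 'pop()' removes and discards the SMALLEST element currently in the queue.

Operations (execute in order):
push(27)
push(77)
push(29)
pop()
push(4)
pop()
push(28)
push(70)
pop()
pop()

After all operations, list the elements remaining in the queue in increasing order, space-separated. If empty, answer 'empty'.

push(27): heap contents = [27]
push(77): heap contents = [27, 77]
push(29): heap contents = [27, 29, 77]
pop() → 27: heap contents = [29, 77]
push(4): heap contents = [4, 29, 77]
pop() → 4: heap contents = [29, 77]
push(28): heap contents = [28, 29, 77]
push(70): heap contents = [28, 29, 70, 77]
pop() → 28: heap contents = [29, 70, 77]
pop() → 29: heap contents = [70, 77]

Answer: 70 77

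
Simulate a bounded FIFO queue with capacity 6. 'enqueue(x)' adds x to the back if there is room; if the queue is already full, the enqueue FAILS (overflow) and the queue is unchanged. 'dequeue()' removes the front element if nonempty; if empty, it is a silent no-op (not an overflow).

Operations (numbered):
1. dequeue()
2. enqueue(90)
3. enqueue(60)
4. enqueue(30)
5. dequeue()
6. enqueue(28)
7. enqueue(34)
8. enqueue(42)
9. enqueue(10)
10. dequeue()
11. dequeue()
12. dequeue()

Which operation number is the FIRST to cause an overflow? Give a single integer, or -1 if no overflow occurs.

1. dequeue(): empty, no-op, size=0
2. enqueue(90): size=1
3. enqueue(60): size=2
4. enqueue(30): size=3
5. dequeue(): size=2
6. enqueue(28): size=3
7. enqueue(34): size=4
8. enqueue(42): size=5
9. enqueue(10): size=6
10. dequeue(): size=5
11. dequeue(): size=4
12. dequeue(): size=3

Answer: -1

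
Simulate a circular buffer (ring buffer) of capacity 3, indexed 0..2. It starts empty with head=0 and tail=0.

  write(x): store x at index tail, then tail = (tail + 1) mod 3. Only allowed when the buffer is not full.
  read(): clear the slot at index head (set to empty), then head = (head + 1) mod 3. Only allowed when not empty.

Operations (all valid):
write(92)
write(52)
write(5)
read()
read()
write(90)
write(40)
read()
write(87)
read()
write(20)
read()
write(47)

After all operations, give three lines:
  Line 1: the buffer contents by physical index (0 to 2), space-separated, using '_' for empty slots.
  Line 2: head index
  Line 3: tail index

Answer: 20 47 87
2
2

Derivation:
write(92): buf=[92 _ _], head=0, tail=1, size=1
write(52): buf=[92 52 _], head=0, tail=2, size=2
write(5): buf=[92 52 5], head=0, tail=0, size=3
read(): buf=[_ 52 5], head=1, tail=0, size=2
read(): buf=[_ _ 5], head=2, tail=0, size=1
write(90): buf=[90 _ 5], head=2, tail=1, size=2
write(40): buf=[90 40 5], head=2, tail=2, size=3
read(): buf=[90 40 _], head=0, tail=2, size=2
write(87): buf=[90 40 87], head=0, tail=0, size=3
read(): buf=[_ 40 87], head=1, tail=0, size=2
write(20): buf=[20 40 87], head=1, tail=1, size=3
read(): buf=[20 _ 87], head=2, tail=1, size=2
write(47): buf=[20 47 87], head=2, tail=2, size=3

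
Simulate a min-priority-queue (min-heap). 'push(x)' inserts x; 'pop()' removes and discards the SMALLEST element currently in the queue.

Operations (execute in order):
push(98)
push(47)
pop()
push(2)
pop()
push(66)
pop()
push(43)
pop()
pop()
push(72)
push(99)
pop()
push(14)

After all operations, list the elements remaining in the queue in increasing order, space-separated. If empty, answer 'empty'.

Answer: 14 99

Derivation:
push(98): heap contents = [98]
push(47): heap contents = [47, 98]
pop() → 47: heap contents = [98]
push(2): heap contents = [2, 98]
pop() → 2: heap contents = [98]
push(66): heap contents = [66, 98]
pop() → 66: heap contents = [98]
push(43): heap contents = [43, 98]
pop() → 43: heap contents = [98]
pop() → 98: heap contents = []
push(72): heap contents = [72]
push(99): heap contents = [72, 99]
pop() → 72: heap contents = [99]
push(14): heap contents = [14, 99]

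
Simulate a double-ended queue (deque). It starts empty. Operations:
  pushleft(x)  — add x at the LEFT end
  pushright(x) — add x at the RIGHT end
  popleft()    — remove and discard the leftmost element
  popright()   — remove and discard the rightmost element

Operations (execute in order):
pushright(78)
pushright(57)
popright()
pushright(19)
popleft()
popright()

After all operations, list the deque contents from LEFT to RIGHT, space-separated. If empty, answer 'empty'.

Answer: empty

Derivation:
pushright(78): [78]
pushright(57): [78, 57]
popright(): [78]
pushright(19): [78, 19]
popleft(): [19]
popright(): []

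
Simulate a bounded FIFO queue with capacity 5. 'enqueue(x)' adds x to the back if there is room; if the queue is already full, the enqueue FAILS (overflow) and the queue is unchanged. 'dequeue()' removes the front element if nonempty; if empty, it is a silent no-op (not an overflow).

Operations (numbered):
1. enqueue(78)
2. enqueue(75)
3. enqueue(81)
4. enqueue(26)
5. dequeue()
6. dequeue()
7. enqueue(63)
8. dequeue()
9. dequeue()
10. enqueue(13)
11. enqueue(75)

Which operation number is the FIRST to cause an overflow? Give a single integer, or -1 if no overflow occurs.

1. enqueue(78): size=1
2. enqueue(75): size=2
3. enqueue(81): size=3
4. enqueue(26): size=4
5. dequeue(): size=3
6. dequeue(): size=2
7. enqueue(63): size=3
8. dequeue(): size=2
9. dequeue(): size=1
10. enqueue(13): size=2
11. enqueue(75): size=3

Answer: -1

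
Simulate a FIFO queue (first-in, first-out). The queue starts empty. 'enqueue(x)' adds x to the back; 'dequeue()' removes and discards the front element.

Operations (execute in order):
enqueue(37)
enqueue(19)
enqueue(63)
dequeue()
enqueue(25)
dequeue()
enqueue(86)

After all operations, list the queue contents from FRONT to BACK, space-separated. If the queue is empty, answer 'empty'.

Answer: 63 25 86

Derivation:
enqueue(37): [37]
enqueue(19): [37, 19]
enqueue(63): [37, 19, 63]
dequeue(): [19, 63]
enqueue(25): [19, 63, 25]
dequeue(): [63, 25]
enqueue(86): [63, 25, 86]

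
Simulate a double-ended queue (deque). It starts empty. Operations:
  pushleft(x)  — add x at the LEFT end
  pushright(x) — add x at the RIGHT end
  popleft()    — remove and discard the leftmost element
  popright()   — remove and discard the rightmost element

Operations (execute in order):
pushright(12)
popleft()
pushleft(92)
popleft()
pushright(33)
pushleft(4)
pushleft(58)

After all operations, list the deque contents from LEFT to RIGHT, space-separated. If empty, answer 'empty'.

pushright(12): [12]
popleft(): []
pushleft(92): [92]
popleft(): []
pushright(33): [33]
pushleft(4): [4, 33]
pushleft(58): [58, 4, 33]

Answer: 58 4 33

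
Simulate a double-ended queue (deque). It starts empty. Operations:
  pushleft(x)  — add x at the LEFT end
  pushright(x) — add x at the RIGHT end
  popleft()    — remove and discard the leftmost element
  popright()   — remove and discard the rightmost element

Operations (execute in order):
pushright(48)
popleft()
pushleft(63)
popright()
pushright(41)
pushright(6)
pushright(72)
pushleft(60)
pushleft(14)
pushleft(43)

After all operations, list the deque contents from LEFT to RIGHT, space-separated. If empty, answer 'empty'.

pushright(48): [48]
popleft(): []
pushleft(63): [63]
popright(): []
pushright(41): [41]
pushright(6): [41, 6]
pushright(72): [41, 6, 72]
pushleft(60): [60, 41, 6, 72]
pushleft(14): [14, 60, 41, 6, 72]
pushleft(43): [43, 14, 60, 41, 6, 72]

Answer: 43 14 60 41 6 72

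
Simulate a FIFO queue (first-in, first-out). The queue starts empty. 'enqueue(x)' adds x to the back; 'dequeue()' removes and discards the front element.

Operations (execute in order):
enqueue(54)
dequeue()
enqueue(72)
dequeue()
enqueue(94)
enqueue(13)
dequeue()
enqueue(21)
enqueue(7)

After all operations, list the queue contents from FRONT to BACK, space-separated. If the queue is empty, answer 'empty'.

Answer: 13 21 7

Derivation:
enqueue(54): [54]
dequeue(): []
enqueue(72): [72]
dequeue(): []
enqueue(94): [94]
enqueue(13): [94, 13]
dequeue(): [13]
enqueue(21): [13, 21]
enqueue(7): [13, 21, 7]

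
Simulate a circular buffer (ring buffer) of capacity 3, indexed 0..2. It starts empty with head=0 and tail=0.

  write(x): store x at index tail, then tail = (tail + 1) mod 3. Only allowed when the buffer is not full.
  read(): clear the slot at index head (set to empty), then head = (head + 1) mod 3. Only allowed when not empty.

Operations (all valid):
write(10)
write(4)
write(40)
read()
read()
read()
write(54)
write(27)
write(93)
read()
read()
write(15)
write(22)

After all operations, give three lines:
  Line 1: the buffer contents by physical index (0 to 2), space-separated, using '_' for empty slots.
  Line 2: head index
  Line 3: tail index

Answer: 15 22 93
2
2

Derivation:
write(10): buf=[10 _ _], head=0, tail=1, size=1
write(4): buf=[10 4 _], head=0, tail=2, size=2
write(40): buf=[10 4 40], head=0, tail=0, size=3
read(): buf=[_ 4 40], head=1, tail=0, size=2
read(): buf=[_ _ 40], head=2, tail=0, size=1
read(): buf=[_ _ _], head=0, tail=0, size=0
write(54): buf=[54 _ _], head=0, tail=1, size=1
write(27): buf=[54 27 _], head=0, tail=2, size=2
write(93): buf=[54 27 93], head=0, tail=0, size=3
read(): buf=[_ 27 93], head=1, tail=0, size=2
read(): buf=[_ _ 93], head=2, tail=0, size=1
write(15): buf=[15 _ 93], head=2, tail=1, size=2
write(22): buf=[15 22 93], head=2, tail=2, size=3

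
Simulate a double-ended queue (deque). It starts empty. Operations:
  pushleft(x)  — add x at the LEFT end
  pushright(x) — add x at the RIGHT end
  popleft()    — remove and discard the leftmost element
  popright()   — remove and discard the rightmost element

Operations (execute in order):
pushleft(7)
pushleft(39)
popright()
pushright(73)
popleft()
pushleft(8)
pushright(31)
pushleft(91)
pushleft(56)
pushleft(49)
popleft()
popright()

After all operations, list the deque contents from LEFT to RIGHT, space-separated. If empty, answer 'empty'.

Answer: 56 91 8 73

Derivation:
pushleft(7): [7]
pushleft(39): [39, 7]
popright(): [39]
pushright(73): [39, 73]
popleft(): [73]
pushleft(8): [8, 73]
pushright(31): [8, 73, 31]
pushleft(91): [91, 8, 73, 31]
pushleft(56): [56, 91, 8, 73, 31]
pushleft(49): [49, 56, 91, 8, 73, 31]
popleft(): [56, 91, 8, 73, 31]
popright(): [56, 91, 8, 73]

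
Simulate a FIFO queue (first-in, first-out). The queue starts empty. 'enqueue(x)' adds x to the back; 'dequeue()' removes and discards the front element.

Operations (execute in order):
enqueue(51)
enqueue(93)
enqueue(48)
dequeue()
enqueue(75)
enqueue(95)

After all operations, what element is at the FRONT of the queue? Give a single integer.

enqueue(51): queue = [51]
enqueue(93): queue = [51, 93]
enqueue(48): queue = [51, 93, 48]
dequeue(): queue = [93, 48]
enqueue(75): queue = [93, 48, 75]
enqueue(95): queue = [93, 48, 75, 95]

Answer: 93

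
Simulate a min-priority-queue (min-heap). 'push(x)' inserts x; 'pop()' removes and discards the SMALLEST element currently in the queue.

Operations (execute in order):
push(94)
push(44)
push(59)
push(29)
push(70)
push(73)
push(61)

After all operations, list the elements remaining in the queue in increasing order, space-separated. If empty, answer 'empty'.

push(94): heap contents = [94]
push(44): heap contents = [44, 94]
push(59): heap contents = [44, 59, 94]
push(29): heap contents = [29, 44, 59, 94]
push(70): heap contents = [29, 44, 59, 70, 94]
push(73): heap contents = [29, 44, 59, 70, 73, 94]
push(61): heap contents = [29, 44, 59, 61, 70, 73, 94]

Answer: 29 44 59 61 70 73 94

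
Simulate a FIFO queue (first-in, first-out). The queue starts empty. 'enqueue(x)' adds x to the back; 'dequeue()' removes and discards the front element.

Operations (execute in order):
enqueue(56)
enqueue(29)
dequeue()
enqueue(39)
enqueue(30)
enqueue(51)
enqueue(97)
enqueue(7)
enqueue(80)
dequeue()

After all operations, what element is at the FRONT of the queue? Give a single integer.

enqueue(56): queue = [56]
enqueue(29): queue = [56, 29]
dequeue(): queue = [29]
enqueue(39): queue = [29, 39]
enqueue(30): queue = [29, 39, 30]
enqueue(51): queue = [29, 39, 30, 51]
enqueue(97): queue = [29, 39, 30, 51, 97]
enqueue(7): queue = [29, 39, 30, 51, 97, 7]
enqueue(80): queue = [29, 39, 30, 51, 97, 7, 80]
dequeue(): queue = [39, 30, 51, 97, 7, 80]

Answer: 39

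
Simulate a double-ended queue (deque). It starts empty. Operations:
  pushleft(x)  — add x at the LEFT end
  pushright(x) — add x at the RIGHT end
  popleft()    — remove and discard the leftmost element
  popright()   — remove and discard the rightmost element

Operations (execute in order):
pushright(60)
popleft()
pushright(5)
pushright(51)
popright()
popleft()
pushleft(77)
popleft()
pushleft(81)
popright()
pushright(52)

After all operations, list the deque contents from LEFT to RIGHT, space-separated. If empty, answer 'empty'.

Answer: 52

Derivation:
pushright(60): [60]
popleft(): []
pushright(5): [5]
pushright(51): [5, 51]
popright(): [5]
popleft(): []
pushleft(77): [77]
popleft(): []
pushleft(81): [81]
popright(): []
pushright(52): [52]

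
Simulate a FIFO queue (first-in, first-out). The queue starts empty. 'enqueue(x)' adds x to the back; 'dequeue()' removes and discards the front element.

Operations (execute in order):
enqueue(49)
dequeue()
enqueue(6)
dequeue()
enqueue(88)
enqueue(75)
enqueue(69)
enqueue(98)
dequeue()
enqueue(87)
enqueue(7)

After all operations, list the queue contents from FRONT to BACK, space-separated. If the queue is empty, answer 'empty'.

enqueue(49): [49]
dequeue(): []
enqueue(6): [6]
dequeue(): []
enqueue(88): [88]
enqueue(75): [88, 75]
enqueue(69): [88, 75, 69]
enqueue(98): [88, 75, 69, 98]
dequeue(): [75, 69, 98]
enqueue(87): [75, 69, 98, 87]
enqueue(7): [75, 69, 98, 87, 7]

Answer: 75 69 98 87 7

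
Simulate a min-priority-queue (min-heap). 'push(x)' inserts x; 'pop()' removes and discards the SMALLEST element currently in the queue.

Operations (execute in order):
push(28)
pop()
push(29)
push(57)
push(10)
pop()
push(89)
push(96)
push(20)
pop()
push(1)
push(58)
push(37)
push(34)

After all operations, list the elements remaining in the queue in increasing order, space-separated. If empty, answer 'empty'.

Answer: 1 29 34 37 57 58 89 96

Derivation:
push(28): heap contents = [28]
pop() → 28: heap contents = []
push(29): heap contents = [29]
push(57): heap contents = [29, 57]
push(10): heap contents = [10, 29, 57]
pop() → 10: heap contents = [29, 57]
push(89): heap contents = [29, 57, 89]
push(96): heap contents = [29, 57, 89, 96]
push(20): heap contents = [20, 29, 57, 89, 96]
pop() → 20: heap contents = [29, 57, 89, 96]
push(1): heap contents = [1, 29, 57, 89, 96]
push(58): heap contents = [1, 29, 57, 58, 89, 96]
push(37): heap contents = [1, 29, 37, 57, 58, 89, 96]
push(34): heap contents = [1, 29, 34, 37, 57, 58, 89, 96]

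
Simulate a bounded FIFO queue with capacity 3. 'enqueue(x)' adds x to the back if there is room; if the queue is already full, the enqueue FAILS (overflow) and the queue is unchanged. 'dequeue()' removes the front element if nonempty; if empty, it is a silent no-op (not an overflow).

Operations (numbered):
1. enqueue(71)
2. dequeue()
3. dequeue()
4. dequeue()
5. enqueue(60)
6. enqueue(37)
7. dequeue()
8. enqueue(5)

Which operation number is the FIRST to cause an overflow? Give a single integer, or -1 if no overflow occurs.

1. enqueue(71): size=1
2. dequeue(): size=0
3. dequeue(): empty, no-op, size=0
4. dequeue(): empty, no-op, size=0
5. enqueue(60): size=1
6. enqueue(37): size=2
7. dequeue(): size=1
8. enqueue(5): size=2

Answer: -1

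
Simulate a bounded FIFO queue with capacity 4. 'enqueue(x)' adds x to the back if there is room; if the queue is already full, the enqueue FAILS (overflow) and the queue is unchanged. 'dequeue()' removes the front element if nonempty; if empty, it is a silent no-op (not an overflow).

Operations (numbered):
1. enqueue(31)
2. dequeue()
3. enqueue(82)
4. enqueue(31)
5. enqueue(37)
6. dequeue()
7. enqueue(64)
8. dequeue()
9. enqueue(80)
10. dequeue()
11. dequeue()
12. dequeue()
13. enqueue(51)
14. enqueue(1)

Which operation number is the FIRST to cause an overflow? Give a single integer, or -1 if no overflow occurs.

1. enqueue(31): size=1
2. dequeue(): size=0
3. enqueue(82): size=1
4. enqueue(31): size=2
5. enqueue(37): size=3
6. dequeue(): size=2
7. enqueue(64): size=3
8. dequeue(): size=2
9. enqueue(80): size=3
10. dequeue(): size=2
11. dequeue(): size=1
12. dequeue(): size=0
13. enqueue(51): size=1
14. enqueue(1): size=2

Answer: -1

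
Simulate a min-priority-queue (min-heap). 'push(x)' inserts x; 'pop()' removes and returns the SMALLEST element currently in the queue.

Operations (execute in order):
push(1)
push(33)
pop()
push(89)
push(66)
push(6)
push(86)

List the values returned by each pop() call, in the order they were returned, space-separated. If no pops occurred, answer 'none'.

push(1): heap contents = [1]
push(33): heap contents = [1, 33]
pop() → 1: heap contents = [33]
push(89): heap contents = [33, 89]
push(66): heap contents = [33, 66, 89]
push(6): heap contents = [6, 33, 66, 89]
push(86): heap contents = [6, 33, 66, 86, 89]

Answer: 1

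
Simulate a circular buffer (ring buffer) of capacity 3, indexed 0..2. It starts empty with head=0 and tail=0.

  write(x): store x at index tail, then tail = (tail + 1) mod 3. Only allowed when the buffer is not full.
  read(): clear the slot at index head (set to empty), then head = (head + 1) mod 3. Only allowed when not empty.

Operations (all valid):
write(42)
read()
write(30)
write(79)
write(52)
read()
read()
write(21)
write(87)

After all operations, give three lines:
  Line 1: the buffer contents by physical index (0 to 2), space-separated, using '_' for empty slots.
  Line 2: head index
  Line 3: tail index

write(42): buf=[42 _ _], head=0, tail=1, size=1
read(): buf=[_ _ _], head=1, tail=1, size=0
write(30): buf=[_ 30 _], head=1, tail=2, size=1
write(79): buf=[_ 30 79], head=1, tail=0, size=2
write(52): buf=[52 30 79], head=1, tail=1, size=3
read(): buf=[52 _ 79], head=2, tail=1, size=2
read(): buf=[52 _ _], head=0, tail=1, size=1
write(21): buf=[52 21 _], head=0, tail=2, size=2
write(87): buf=[52 21 87], head=0, tail=0, size=3

Answer: 52 21 87
0
0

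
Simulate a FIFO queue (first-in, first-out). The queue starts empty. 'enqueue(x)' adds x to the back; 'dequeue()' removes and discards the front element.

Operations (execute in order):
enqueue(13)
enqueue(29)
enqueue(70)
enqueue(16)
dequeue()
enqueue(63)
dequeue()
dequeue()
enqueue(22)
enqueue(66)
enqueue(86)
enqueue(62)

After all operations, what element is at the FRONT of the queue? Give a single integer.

enqueue(13): queue = [13]
enqueue(29): queue = [13, 29]
enqueue(70): queue = [13, 29, 70]
enqueue(16): queue = [13, 29, 70, 16]
dequeue(): queue = [29, 70, 16]
enqueue(63): queue = [29, 70, 16, 63]
dequeue(): queue = [70, 16, 63]
dequeue(): queue = [16, 63]
enqueue(22): queue = [16, 63, 22]
enqueue(66): queue = [16, 63, 22, 66]
enqueue(86): queue = [16, 63, 22, 66, 86]
enqueue(62): queue = [16, 63, 22, 66, 86, 62]

Answer: 16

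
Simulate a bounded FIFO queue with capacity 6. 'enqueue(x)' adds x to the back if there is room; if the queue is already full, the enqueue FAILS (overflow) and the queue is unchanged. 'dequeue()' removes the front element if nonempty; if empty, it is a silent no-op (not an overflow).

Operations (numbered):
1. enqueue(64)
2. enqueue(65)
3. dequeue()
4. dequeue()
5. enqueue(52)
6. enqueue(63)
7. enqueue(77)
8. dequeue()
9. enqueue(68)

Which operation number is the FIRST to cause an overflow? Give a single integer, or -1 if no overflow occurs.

Answer: -1

Derivation:
1. enqueue(64): size=1
2. enqueue(65): size=2
3. dequeue(): size=1
4. dequeue(): size=0
5. enqueue(52): size=1
6. enqueue(63): size=2
7. enqueue(77): size=3
8. dequeue(): size=2
9. enqueue(68): size=3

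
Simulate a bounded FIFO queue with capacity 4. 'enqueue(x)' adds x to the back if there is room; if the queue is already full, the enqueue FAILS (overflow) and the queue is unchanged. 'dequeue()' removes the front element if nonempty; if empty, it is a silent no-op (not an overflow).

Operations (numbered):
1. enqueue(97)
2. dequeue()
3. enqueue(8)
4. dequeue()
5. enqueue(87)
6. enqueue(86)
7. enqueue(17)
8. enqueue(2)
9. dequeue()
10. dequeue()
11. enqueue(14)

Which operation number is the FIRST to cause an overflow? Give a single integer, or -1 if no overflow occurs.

1. enqueue(97): size=1
2. dequeue(): size=0
3. enqueue(8): size=1
4. dequeue(): size=0
5. enqueue(87): size=1
6. enqueue(86): size=2
7. enqueue(17): size=3
8. enqueue(2): size=4
9. dequeue(): size=3
10. dequeue(): size=2
11. enqueue(14): size=3

Answer: -1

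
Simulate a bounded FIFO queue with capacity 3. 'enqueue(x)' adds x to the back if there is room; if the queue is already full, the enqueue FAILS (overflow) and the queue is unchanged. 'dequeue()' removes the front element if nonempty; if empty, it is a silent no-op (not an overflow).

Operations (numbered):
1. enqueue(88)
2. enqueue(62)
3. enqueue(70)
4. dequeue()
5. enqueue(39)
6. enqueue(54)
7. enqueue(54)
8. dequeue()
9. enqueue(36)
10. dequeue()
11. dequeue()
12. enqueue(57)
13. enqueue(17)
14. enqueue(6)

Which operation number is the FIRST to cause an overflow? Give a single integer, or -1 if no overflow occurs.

Answer: 6

Derivation:
1. enqueue(88): size=1
2. enqueue(62): size=2
3. enqueue(70): size=3
4. dequeue(): size=2
5. enqueue(39): size=3
6. enqueue(54): size=3=cap → OVERFLOW (fail)
7. enqueue(54): size=3=cap → OVERFLOW (fail)
8. dequeue(): size=2
9. enqueue(36): size=3
10. dequeue(): size=2
11. dequeue(): size=1
12. enqueue(57): size=2
13. enqueue(17): size=3
14. enqueue(6): size=3=cap → OVERFLOW (fail)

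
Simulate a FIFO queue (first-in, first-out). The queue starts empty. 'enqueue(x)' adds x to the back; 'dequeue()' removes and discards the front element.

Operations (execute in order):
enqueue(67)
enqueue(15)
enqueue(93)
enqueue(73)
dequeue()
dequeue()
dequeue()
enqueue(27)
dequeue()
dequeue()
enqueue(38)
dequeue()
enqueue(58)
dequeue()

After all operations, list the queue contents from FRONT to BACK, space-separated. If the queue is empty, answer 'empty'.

enqueue(67): [67]
enqueue(15): [67, 15]
enqueue(93): [67, 15, 93]
enqueue(73): [67, 15, 93, 73]
dequeue(): [15, 93, 73]
dequeue(): [93, 73]
dequeue(): [73]
enqueue(27): [73, 27]
dequeue(): [27]
dequeue(): []
enqueue(38): [38]
dequeue(): []
enqueue(58): [58]
dequeue(): []

Answer: empty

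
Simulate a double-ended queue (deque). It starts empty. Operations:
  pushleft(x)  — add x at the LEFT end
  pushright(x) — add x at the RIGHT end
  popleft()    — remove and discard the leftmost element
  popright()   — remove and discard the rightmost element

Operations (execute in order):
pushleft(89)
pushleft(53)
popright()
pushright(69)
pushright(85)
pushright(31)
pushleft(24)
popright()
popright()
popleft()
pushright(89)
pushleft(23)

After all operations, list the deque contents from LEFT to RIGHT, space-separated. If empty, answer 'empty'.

pushleft(89): [89]
pushleft(53): [53, 89]
popright(): [53]
pushright(69): [53, 69]
pushright(85): [53, 69, 85]
pushright(31): [53, 69, 85, 31]
pushleft(24): [24, 53, 69, 85, 31]
popright(): [24, 53, 69, 85]
popright(): [24, 53, 69]
popleft(): [53, 69]
pushright(89): [53, 69, 89]
pushleft(23): [23, 53, 69, 89]

Answer: 23 53 69 89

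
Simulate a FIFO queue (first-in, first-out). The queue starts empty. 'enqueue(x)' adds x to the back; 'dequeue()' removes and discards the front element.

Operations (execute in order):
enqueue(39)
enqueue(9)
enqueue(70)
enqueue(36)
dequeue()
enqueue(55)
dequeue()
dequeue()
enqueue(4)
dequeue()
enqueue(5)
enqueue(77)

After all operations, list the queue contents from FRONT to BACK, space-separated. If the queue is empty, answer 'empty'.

enqueue(39): [39]
enqueue(9): [39, 9]
enqueue(70): [39, 9, 70]
enqueue(36): [39, 9, 70, 36]
dequeue(): [9, 70, 36]
enqueue(55): [9, 70, 36, 55]
dequeue(): [70, 36, 55]
dequeue(): [36, 55]
enqueue(4): [36, 55, 4]
dequeue(): [55, 4]
enqueue(5): [55, 4, 5]
enqueue(77): [55, 4, 5, 77]

Answer: 55 4 5 77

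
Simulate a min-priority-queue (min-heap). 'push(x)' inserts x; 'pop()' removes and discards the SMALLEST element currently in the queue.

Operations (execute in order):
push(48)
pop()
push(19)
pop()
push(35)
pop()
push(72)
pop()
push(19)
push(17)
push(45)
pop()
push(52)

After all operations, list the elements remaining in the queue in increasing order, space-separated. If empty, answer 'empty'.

push(48): heap contents = [48]
pop() → 48: heap contents = []
push(19): heap contents = [19]
pop() → 19: heap contents = []
push(35): heap contents = [35]
pop() → 35: heap contents = []
push(72): heap contents = [72]
pop() → 72: heap contents = []
push(19): heap contents = [19]
push(17): heap contents = [17, 19]
push(45): heap contents = [17, 19, 45]
pop() → 17: heap contents = [19, 45]
push(52): heap contents = [19, 45, 52]

Answer: 19 45 52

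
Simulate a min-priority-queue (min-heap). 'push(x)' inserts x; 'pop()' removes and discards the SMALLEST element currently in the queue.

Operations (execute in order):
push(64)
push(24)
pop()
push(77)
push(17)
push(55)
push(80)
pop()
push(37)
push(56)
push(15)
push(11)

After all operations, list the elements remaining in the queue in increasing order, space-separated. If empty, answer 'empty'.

Answer: 11 15 37 55 56 64 77 80

Derivation:
push(64): heap contents = [64]
push(24): heap contents = [24, 64]
pop() → 24: heap contents = [64]
push(77): heap contents = [64, 77]
push(17): heap contents = [17, 64, 77]
push(55): heap contents = [17, 55, 64, 77]
push(80): heap contents = [17, 55, 64, 77, 80]
pop() → 17: heap contents = [55, 64, 77, 80]
push(37): heap contents = [37, 55, 64, 77, 80]
push(56): heap contents = [37, 55, 56, 64, 77, 80]
push(15): heap contents = [15, 37, 55, 56, 64, 77, 80]
push(11): heap contents = [11, 15, 37, 55, 56, 64, 77, 80]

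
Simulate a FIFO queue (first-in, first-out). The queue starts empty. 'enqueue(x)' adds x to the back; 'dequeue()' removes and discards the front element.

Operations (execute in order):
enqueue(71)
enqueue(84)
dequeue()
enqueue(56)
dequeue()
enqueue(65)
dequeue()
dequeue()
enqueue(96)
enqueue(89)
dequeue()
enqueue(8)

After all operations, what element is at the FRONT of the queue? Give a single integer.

Answer: 89

Derivation:
enqueue(71): queue = [71]
enqueue(84): queue = [71, 84]
dequeue(): queue = [84]
enqueue(56): queue = [84, 56]
dequeue(): queue = [56]
enqueue(65): queue = [56, 65]
dequeue(): queue = [65]
dequeue(): queue = []
enqueue(96): queue = [96]
enqueue(89): queue = [96, 89]
dequeue(): queue = [89]
enqueue(8): queue = [89, 8]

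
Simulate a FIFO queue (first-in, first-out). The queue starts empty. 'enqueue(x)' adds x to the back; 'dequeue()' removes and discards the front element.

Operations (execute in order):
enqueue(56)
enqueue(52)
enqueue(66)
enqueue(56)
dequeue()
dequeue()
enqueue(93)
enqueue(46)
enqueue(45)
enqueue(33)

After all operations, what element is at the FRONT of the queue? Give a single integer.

Answer: 66

Derivation:
enqueue(56): queue = [56]
enqueue(52): queue = [56, 52]
enqueue(66): queue = [56, 52, 66]
enqueue(56): queue = [56, 52, 66, 56]
dequeue(): queue = [52, 66, 56]
dequeue(): queue = [66, 56]
enqueue(93): queue = [66, 56, 93]
enqueue(46): queue = [66, 56, 93, 46]
enqueue(45): queue = [66, 56, 93, 46, 45]
enqueue(33): queue = [66, 56, 93, 46, 45, 33]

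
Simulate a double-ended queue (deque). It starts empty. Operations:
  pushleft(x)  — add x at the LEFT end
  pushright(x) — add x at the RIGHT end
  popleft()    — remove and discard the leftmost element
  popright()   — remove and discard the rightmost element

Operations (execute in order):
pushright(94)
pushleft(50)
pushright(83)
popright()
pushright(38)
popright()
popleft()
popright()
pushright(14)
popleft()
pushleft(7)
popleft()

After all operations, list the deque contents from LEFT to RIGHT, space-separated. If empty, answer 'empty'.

pushright(94): [94]
pushleft(50): [50, 94]
pushright(83): [50, 94, 83]
popright(): [50, 94]
pushright(38): [50, 94, 38]
popright(): [50, 94]
popleft(): [94]
popright(): []
pushright(14): [14]
popleft(): []
pushleft(7): [7]
popleft(): []

Answer: empty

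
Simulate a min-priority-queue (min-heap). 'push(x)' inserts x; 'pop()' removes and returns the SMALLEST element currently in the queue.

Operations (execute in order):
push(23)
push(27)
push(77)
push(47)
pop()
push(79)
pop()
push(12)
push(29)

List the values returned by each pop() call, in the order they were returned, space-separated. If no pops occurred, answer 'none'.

Answer: 23 27

Derivation:
push(23): heap contents = [23]
push(27): heap contents = [23, 27]
push(77): heap contents = [23, 27, 77]
push(47): heap contents = [23, 27, 47, 77]
pop() → 23: heap contents = [27, 47, 77]
push(79): heap contents = [27, 47, 77, 79]
pop() → 27: heap contents = [47, 77, 79]
push(12): heap contents = [12, 47, 77, 79]
push(29): heap contents = [12, 29, 47, 77, 79]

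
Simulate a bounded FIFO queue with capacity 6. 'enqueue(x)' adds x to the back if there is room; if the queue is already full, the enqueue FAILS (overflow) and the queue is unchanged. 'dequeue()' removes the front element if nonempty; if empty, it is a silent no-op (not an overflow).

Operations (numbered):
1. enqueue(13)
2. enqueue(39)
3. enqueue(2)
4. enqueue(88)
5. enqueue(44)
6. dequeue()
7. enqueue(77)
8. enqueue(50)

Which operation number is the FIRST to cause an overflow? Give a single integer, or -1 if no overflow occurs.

1. enqueue(13): size=1
2. enqueue(39): size=2
3. enqueue(2): size=3
4. enqueue(88): size=4
5. enqueue(44): size=5
6. dequeue(): size=4
7. enqueue(77): size=5
8. enqueue(50): size=6

Answer: -1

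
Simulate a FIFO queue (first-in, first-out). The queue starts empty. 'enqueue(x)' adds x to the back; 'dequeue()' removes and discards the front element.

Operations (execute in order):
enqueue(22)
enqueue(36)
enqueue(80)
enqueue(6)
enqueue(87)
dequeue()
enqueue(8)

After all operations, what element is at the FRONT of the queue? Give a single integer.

enqueue(22): queue = [22]
enqueue(36): queue = [22, 36]
enqueue(80): queue = [22, 36, 80]
enqueue(6): queue = [22, 36, 80, 6]
enqueue(87): queue = [22, 36, 80, 6, 87]
dequeue(): queue = [36, 80, 6, 87]
enqueue(8): queue = [36, 80, 6, 87, 8]

Answer: 36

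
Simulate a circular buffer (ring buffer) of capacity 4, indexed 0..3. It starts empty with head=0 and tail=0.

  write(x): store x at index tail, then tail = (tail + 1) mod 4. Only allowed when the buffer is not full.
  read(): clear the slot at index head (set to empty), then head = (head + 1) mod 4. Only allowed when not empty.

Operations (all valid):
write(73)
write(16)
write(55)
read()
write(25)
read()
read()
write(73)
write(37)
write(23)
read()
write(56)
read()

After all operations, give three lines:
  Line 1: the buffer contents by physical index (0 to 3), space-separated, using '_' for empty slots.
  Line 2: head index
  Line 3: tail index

write(73): buf=[73 _ _ _], head=0, tail=1, size=1
write(16): buf=[73 16 _ _], head=0, tail=2, size=2
write(55): buf=[73 16 55 _], head=0, tail=3, size=3
read(): buf=[_ 16 55 _], head=1, tail=3, size=2
write(25): buf=[_ 16 55 25], head=1, tail=0, size=3
read(): buf=[_ _ 55 25], head=2, tail=0, size=2
read(): buf=[_ _ _ 25], head=3, tail=0, size=1
write(73): buf=[73 _ _ 25], head=3, tail=1, size=2
write(37): buf=[73 37 _ 25], head=3, tail=2, size=3
write(23): buf=[73 37 23 25], head=3, tail=3, size=4
read(): buf=[73 37 23 _], head=0, tail=3, size=3
write(56): buf=[73 37 23 56], head=0, tail=0, size=4
read(): buf=[_ 37 23 56], head=1, tail=0, size=3

Answer: _ 37 23 56
1
0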